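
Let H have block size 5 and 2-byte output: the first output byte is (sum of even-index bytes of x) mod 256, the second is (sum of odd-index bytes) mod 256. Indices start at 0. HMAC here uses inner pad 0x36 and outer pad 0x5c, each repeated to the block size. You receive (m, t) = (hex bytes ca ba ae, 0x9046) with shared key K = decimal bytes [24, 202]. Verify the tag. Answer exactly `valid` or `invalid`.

Key decimal bytes [24, 202] = 18 ca is 2 bytes ≤ B = 5; zero-pad to 5 bytes: K' = 18 ca 00 00 00.
K' ⊕ ipad = 2e fc 36 36 36; K' ⊕ opad = 44 96 5c 5c 5c.
Inner hash: even-index sum = 340 mod 256 = 84; odd-index sum = 682 mod 256 = 170 → 54 aa.
Outer hash (recomputed tag): even-index sum = 422 mod 256 = 166; odd-index sum = 326 mod 256 = 70 → a6 46.
Recomputed tag = a646; claimed = 9046 → mismatch.

invalid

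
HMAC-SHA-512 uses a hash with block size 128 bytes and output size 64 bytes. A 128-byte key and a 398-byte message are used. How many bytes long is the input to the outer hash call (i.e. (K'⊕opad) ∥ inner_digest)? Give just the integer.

Key is 128 ≤ 128 bytes, zero-padded: |K'| = 128.
Outer input = (K'⊕opad) ∥ H(inner) → 128 + 64 = 192 bytes.

192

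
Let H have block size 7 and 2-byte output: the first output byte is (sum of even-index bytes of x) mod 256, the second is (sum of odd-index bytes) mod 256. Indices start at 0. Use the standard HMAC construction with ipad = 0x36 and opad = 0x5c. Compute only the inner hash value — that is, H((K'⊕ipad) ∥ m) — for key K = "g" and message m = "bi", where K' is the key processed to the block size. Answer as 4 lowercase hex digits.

Key "g" = 67 is 1 byte ≤ B = 7; zero-pad to 7 bytes: K' = 67 00 00 00 00 00 00.
K' ⊕ ipad = 51 36 36 36 36 36 36.
Inner input = 51 36 36 36 36 36 36 ∥ 62 69.
Inner hash: even-index sum = 348 mod 256 = 92; odd-index sum = 260 mod 256 = 4 → 5c 04.

5c04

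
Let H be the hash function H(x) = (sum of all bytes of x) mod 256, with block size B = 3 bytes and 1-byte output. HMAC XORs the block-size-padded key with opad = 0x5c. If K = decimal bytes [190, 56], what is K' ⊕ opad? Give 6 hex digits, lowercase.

Key decimal bytes [190, 56] = be 38 is 2 bytes ≤ B = 3; zero-pad to 3 bytes: K' = be 38 00.
XOR each byte with 0x5c: be⊕5c=e2, 38⊕5c=64, 00⊕5c=5c.

e2645c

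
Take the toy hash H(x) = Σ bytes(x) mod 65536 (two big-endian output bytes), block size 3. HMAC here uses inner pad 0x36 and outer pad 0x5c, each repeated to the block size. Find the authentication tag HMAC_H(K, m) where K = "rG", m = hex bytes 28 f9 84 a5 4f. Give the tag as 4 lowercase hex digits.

012c

Key "rG" = 72 47 is 2 bytes ≤ B = 3; zero-pad to 3 bytes: K' = 72 47 00.
K' ⊕ ipad = 44 71 36.  K' ⊕ opad = 2e 1b 5c.
Inner input = (K'⊕ipad) ∥ m = 44 71 36 ∥ 28 f9 84 a5 4f.
Inner hash: sum = 68+113+54+40+249+132+165+79 = 900 → 03 84.
Outer input = (K'⊕opad) ∥ inner = 2e 1b 5c ∥ 03 84.
Outer hash (tag): sum = 46+27+92+3+132 = 300 → 01 2c.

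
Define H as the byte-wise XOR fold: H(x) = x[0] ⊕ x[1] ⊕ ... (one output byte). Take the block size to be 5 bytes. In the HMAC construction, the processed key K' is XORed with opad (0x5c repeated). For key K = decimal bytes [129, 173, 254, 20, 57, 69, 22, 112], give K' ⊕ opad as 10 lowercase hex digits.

Key decimal bytes [129, 173, 254, 20, 57, 69, 22, 112] = 81 ad fe 14 39 45 16 70 is 8 bytes > B = 5, so hash it first: H(key) = dc, then zero-pad to 5 bytes: K' = dc 00 00 00 00.
XOR each byte with 0x5c: dc⊕5c=80, 00⊕5c=5c, 00⊕5c=5c, 00⊕5c=5c, 00⊕5c=5c.

805c5c5c5c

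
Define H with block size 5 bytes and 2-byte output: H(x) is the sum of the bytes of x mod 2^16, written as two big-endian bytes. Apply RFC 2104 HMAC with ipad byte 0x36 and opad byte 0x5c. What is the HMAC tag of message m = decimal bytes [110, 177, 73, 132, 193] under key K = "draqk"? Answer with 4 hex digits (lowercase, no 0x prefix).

0149

Key "draqk" = 64 72 61 71 6b is exactly B = 5 bytes: K' = 64 72 61 71 6b.
K' ⊕ ipad = 52 44 57 47 5d.  K' ⊕ opad = 38 2e 3d 2d 37.
Inner input = (K'⊕ipad) ∥ m = 52 44 57 47 5d ∥ 6e b1 49 84 c1.
Inner hash: sum = 82+68+87+71+93+110+177+73+132+193 = 1086 → 04 3e.
Outer input = (K'⊕opad) ∥ inner = 38 2e 3d 2d 37 ∥ 04 3e.
Outer hash (tag): sum = 56+46+61+45+55+4+62 = 329 → 01 49.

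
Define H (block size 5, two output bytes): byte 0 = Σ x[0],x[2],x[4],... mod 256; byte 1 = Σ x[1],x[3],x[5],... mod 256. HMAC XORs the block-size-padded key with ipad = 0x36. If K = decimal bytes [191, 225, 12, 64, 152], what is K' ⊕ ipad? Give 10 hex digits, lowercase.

Key decimal bytes [191, 225, 12, 64, 152] = bf e1 0c 40 98 is exactly B = 5 bytes: K' = bf e1 0c 40 98.
XOR each byte with 0x36: bf⊕36=89, e1⊕36=d7, 0c⊕36=3a, 40⊕36=76, 98⊕36=ae.

89d73a76ae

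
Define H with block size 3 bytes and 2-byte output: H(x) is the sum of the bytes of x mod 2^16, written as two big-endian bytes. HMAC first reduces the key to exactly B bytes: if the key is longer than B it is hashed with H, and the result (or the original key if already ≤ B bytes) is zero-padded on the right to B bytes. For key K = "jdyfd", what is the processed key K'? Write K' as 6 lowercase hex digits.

021100

|K| = 5 > B = 3, so first hash the key.
H(K): sum = 106+100+121+102+100 = 529 → 02 11.
Zero-pad H(K) = 02 11 to 3 bytes: K' = 02 11 00.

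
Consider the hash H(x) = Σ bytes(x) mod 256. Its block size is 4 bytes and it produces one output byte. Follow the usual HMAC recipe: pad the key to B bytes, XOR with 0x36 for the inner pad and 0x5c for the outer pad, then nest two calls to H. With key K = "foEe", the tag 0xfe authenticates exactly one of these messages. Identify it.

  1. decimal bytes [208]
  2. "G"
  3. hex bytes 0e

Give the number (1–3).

Key "foEe" = 66 6f 45 65 is exactly B = 4 bytes: K' = 66 6f 45 65.
K' ⊕ ipad = 50 59 73 53; K' ⊕ opad = 3a 33 19 39.
m1: inner = H(50 59 73 53 d0) = 3f; tag = H(3a 33 19 39 3f) = fe ← matches
m2: inner = H(50 59 73 53 47) = b6; tag = H(3a 33 19 39 b6) = 75
m3: inner = H(50 59 73 53 0e) = 7d; tag = H(3a 33 19 39 7d) = 3c

1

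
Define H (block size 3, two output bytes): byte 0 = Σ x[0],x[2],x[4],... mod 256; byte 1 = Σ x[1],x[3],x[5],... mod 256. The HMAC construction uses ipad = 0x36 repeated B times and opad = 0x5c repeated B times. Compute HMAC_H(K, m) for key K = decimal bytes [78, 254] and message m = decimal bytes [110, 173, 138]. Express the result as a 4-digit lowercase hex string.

2efd

Key decimal bytes [78, 254] = 4e fe is 2 bytes ≤ B = 3; zero-pad to 3 bytes: K' = 4e fe 00.
K' ⊕ ipad = 78 c8 36.  K' ⊕ opad = 12 a2 5c.
Inner input = (K'⊕ipad) ∥ m = 78 c8 36 ∥ 6e ad 8a.
Inner hash: even-index sum = 347 mod 256 = 91; odd-index sum = 448 mod 256 = 192 → 5b c0.
Outer input = (K'⊕opad) ∥ inner = 12 a2 5c ∥ 5b c0.
Outer hash (tag): even-index sum = 302 mod 256 = 46; odd-index sum = 253 mod 256 = 253 → 2e fd.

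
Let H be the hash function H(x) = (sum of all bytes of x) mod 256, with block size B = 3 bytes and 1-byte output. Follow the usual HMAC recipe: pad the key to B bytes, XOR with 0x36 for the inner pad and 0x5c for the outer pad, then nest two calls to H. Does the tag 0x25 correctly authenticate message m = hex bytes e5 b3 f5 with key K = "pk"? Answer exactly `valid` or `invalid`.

Key "pk" = 70 6b is 2 bytes ≤ B = 3; zero-pad to 3 bytes: K' = 70 6b 00.
K' ⊕ ipad = 46 5d 36; K' ⊕ opad = 2c 37 5c.
Inner hash: sum = 70+93+54+229+179+245 = 870; mod 256 = 102 → 66.
Outer hash (recomputed tag): sum = 44+55+92+102 = 293; mod 256 = 37 → 25.
Recomputed tag = 25; claimed = 25 → match.

valid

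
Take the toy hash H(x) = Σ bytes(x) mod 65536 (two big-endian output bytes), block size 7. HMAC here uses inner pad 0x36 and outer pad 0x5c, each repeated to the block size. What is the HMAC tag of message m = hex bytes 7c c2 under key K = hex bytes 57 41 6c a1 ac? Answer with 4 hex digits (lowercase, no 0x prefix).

Key hex bytes 57 41 6c a1 ac is 5 bytes ≤ B = 7; zero-pad to 7 bytes: K' = 57 41 6c a1 ac 00 00.
K' ⊕ ipad = 61 77 5a 97 9a 36 36.  K' ⊕ opad = 0b 1d 30 fd f0 5c 5c.
Inner input = (K'⊕ipad) ∥ m = 61 77 5a 97 9a 36 36 ∥ 7c c2.
Inner hash: sum = 97+119+90+151+154+54+54+124+194 = 1037 → 04 0d.
Outer input = (K'⊕opad) ∥ inner = 0b 1d 30 fd f0 5c 5c ∥ 04 0d.
Outer hash (tag): sum = 11+29+48+253+240+92+92+4+13 = 782 → 03 0e.

030e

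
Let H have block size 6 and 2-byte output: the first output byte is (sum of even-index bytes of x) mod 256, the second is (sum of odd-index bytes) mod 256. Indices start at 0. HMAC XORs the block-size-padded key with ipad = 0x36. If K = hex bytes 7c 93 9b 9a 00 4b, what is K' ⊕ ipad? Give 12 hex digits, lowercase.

Key hex bytes 7c 93 9b 9a 00 4b is exactly B = 6 bytes: K' = 7c 93 9b 9a 00 4b.
XOR each byte with 0x36: 7c⊕36=4a, 93⊕36=a5, 9b⊕36=ad, 9a⊕36=ac, 00⊕36=36, 4b⊕36=7d.

4aa5adac367d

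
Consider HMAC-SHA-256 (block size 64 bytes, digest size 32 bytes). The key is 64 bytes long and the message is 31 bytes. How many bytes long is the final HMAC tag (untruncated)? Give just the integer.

32

The tag is one SHA-256 digest: 32 bytes.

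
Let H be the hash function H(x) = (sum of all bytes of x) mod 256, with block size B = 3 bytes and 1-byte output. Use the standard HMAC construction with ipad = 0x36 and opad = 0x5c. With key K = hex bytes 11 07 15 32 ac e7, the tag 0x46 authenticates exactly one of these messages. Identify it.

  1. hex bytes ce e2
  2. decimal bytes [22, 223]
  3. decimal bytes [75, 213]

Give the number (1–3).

Key hex bytes 11 07 15 32 ac e7 is 6 bytes > B = 3, so hash it first: H(key) = f2, then zero-pad to 3 bytes: K' = f2 00 00.
K' ⊕ ipad = c4 36 36; K' ⊕ opad = ae 5c 5c.
m1: inner = H(c4 36 36 ce e2) = e0; tag = H(ae 5c 5c e0) = 46 ← matches
m2: inner = H(c4 36 36 16 df) = 25; tag = H(ae 5c 5c 25) = 8b
m3: inner = H(c4 36 36 4b d5) = 50; tag = H(ae 5c 5c 50) = b6

1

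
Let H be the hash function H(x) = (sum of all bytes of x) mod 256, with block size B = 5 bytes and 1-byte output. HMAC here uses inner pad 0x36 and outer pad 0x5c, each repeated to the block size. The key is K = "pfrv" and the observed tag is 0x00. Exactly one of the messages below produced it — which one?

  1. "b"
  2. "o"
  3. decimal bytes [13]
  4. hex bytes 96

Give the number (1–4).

4

Key "pfrv" = 70 66 72 76 is 4 bytes ≤ B = 5; zero-pad to 5 bytes: K' = 70 66 72 76 00.
K' ⊕ ipad = 46 50 44 40 36; K' ⊕ opad = 2c 3a 2e 2a 5c.
m1: inner = H(46 50 44 40 36 62) = b2; tag = H(2c 3a 2e 2a 5c b2) = cc
m2: inner = H(46 50 44 40 36 6f) = bf; tag = H(2c 3a 2e 2a 5c bf) = d9
m3: inner = H(46 50 44 40 36 0d) = 5d; tag = H(2c 3a 2e 2a 5c 5d) = 77
m4: inner = H(46 50 44 40 36 96) = e6; tag = H(2c 3a 2e 2a 5c e6) = 00 ← matches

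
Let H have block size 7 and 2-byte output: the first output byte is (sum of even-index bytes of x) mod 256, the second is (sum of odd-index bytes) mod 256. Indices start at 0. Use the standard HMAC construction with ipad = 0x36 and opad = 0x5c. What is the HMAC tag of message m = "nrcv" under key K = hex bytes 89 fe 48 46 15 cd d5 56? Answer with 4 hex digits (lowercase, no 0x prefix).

Key hex bytes 89 fe 48 46 15 cd d5 56 is 8 bytes > B = 7, so hash it first: H(key) = bb 67, then zero-pad to 7 bytes: K' = bb 67 00 00 00 00 00.
K' ⊕ ipad = 8d 51 36 36 36 36 36.  K' ⊕ opad = e7 3b 5c 5c 5c 5c 5c.
Inner input = (K'⊕ipad) ∥ m = 8d 51 36 36 36 36 36 ∥ 6e 72 63 76.
Inner hash: even-index sum = 535 mod 256 = 23; odd-index sum = 398 mod 256 = 142 → 17 8e.
Outer input = (K'⊕opad) ∥ inner = e7 3b 5c 5c 5c 5c 5c ∥ 17 8e.
Outer hash (tag): even-index sum = 649 mod 256 = 137; odd-index sum = 266 mod 256 = 10 → 89 0a.

890a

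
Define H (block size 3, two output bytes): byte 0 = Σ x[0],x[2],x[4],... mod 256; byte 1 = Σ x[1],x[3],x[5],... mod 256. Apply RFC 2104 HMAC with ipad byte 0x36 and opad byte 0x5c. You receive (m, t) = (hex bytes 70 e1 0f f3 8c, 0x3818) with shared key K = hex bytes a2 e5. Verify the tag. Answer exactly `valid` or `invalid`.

invalid

Key hex bytes a2 e5 is 2 bytes ≤ B = 3; zero-pad to 3 bytes: K' = a2 e5 00.
K' ⊕ ipad = 94 d3 36; K' ⊕ opad = fe b9 5c.
Inner hash: even-index sum = 670 mod 256 = 158; odd-index sum = 478 mod 256 = 222 → 9e de.
Outer hash (recomputed tag): even-index sum = 568 mod 256 = 56; odd-index sum = 343 mod 256 = 87 → 38 57.
Recomputed tag = 3857; claimed = 3818 → mismatch.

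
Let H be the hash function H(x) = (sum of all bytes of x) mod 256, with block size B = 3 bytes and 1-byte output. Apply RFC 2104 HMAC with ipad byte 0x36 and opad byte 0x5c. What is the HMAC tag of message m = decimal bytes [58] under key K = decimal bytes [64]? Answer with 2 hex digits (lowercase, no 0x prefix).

f0

Key decimal bytes [64] = 40 is 1 byte ≤ B = 3; zero-pad to 3 bytes: K' = 40 00 00.
K' ⊕ ipad = 76 36 36.  K' ⊕ opad = 1c 5c 5c.
Inner input = (K'⊕ipad) ∥ m = 76 36 36 ∥ 3a.
Inner hash: sum = 118+54+54+58 = 284; mod 256 = 28 → 1c.
Outer input = (K'⊕opad) ∥ inner = 1c 5c 5c ∥ 1c.
Outer hash (tag): sum = 28+92+92+28 = 240 → f0.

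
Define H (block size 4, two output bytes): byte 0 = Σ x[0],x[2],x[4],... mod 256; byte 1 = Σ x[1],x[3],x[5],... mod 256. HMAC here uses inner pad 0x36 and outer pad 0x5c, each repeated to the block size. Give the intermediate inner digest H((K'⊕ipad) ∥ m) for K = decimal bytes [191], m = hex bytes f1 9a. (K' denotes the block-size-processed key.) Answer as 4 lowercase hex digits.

b006

Key decimal bytes [191] = bf is 1 byte ≤ B = 4; zero-pad to 4 bytes: K' = bf 00 00 00.
K' ⊕ ipad = 89 36 36 36.
Inner input = 89 36 36 36 ∥ f1 9a.
Inner hash: even-index sum = 432 mod 256 = 176; odd-index sum = 262 mod 256 = 6 → b0 06.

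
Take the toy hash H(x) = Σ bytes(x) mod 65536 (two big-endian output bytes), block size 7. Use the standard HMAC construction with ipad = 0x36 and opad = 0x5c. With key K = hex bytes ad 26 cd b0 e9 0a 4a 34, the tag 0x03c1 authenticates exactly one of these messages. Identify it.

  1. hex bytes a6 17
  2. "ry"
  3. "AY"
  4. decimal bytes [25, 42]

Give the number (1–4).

1

Key hex bytes ad 26 cd b0 e9 0a 4a 34 is 8 bytes > B = 7, so hash it first: H(key) = 03 c1, then zero-pad to 7 bytes: K' = 03 c1 00 00 00 00 00.
K' ⊕ ipad = 35 f7 36 36 36 36 36; K' ⊕ opad = 5f 9d 5c 5c 5c 5c 5c.
m1: inner = H(35 f7 36 36 36 36 36 a6 17) = 02 f7; tag = H(5f 9d 5c 5c 5c 5c 5c 02 f7) = 03c1 ← matches
m2: inner = H(35 f7 36 36 36 36 36 72 79) = 03 25; tag = H(5f 9d 5c 5c 5c 5c 5c 03 25) = 02f0
m3: inner = H(35 f7 36 36 36 36 36 41 59) = 02 d4; tag = H(5f 9d 5c 5c 5c 5c 5c 02 d4) = 039e
m4: inner = H(35 f7 36 36 36 36 36 19 2a) = 02 7d; tag = H(5f 9d 5c 5c 5c 5c 5c 02 7d) = 0347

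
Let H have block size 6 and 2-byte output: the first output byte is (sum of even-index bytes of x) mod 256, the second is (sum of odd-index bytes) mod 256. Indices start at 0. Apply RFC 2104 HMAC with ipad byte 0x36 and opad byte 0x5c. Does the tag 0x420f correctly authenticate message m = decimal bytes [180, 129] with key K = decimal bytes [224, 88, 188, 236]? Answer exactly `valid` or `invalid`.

valid

Key decimal bytes [224, 88, 188, 236] = e0 58 bc ec is 4 bytes ≤ B = 6; zero-pad to 6 bytes: K' = e0 58 bc ec 00 00.
K' ⊕ ipad = d6 6e 8a da 36 36; K' ⊕ opad = bc 04 e0 b0 5c 5c.
Inner hash: even-index sum = 586 mod 256 = 74; odd-index sum = 511 mod 256 = 255 → 4a ff.
Outer hash (recomputed tag): even-index sum = 578 mod 256 = 66; odd-index sum = 527 mod 256 = 15 → 42 0f.
Recomputed tag = 420f; claimed = 420f → match.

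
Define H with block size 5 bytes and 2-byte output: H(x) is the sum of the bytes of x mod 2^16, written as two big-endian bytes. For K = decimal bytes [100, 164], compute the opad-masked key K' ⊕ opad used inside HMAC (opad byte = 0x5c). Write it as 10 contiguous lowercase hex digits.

38f85c5c5c

Key decimal bytes [100, 164] = 64 a4 is 2 bytes ≤ B = 5; zero-pad to 5 bytes: K' = 64 a4 00 00 00.
XOR each byte with 0x5c: 64⊕5c=38, a4⊕5c=f8, 00⊕5c=5c, 00⊕5c=5c, 00⊕5c=5c.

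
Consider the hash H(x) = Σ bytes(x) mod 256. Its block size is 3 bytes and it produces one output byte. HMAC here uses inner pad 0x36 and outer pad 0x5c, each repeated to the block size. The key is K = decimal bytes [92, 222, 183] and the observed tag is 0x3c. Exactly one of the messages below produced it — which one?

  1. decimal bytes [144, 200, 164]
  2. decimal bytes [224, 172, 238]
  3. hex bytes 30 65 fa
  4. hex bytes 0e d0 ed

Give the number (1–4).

1

Key decimal bytes [92, 222, 183] = 5c de b7 is exactly B = 3 bytes: K' = 5c de b7.
K' ⊕ ipad = 6a e8 81; K' ⊕ opad = 00 82 eb.
m1: inner = H(6a e8 81 90 c8 a4) = cf; tag = H(00 82 eb cf) = 3c ← matches
m2: inner = H(6a e8 81 e0 ac ee) = 4d; tag = H(00 82 eb 4d) = ba
m3: inner = H(6a e8 81 30 65 fa) = 62; tag = H(00 82 eb 62) = cf
m4: inner = H(6a e8 81 0e d0 ed) = 9e; tag = H(00 82 eb 9e) = 0b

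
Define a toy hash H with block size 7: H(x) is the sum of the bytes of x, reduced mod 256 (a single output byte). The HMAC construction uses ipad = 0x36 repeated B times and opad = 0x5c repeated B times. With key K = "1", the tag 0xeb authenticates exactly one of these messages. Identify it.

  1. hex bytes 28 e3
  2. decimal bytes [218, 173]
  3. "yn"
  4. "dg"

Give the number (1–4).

1

Key "1" = 31 is 1 byte ≤ B = 7; zero-pad to 7 bytes: K' = 31 00 00 00 00 00 00.
K' ⊕ ipad = 07 36 36 36 36 36 36; K' ⊕ opad = 6d 5c 5c 5c 5c 5c 5c.
m1: inner = H(07 36 36 36 36 36 36 28 e3) = 56; tag = H(6d 5c 5c 5c 5c 5c 5c 56) = eb ← matches
m2: inner = H(07 36 36 36 36 36 36 da ad) = d2; tag = H(6d 5c 5c 5c 5c 5c 5c d2) = 67
m3: inner = H(07 36 36 36 36 36 36 79 6e) = 32; tag = H(6d 5c 5c 5c 5c 5c 5c 32) = c7
m4: inner = H(07 36 36 36 36 36 36 64 67) = 16; tag = H(6d 5c 5c 5c 5c 5c 5c 16) = ab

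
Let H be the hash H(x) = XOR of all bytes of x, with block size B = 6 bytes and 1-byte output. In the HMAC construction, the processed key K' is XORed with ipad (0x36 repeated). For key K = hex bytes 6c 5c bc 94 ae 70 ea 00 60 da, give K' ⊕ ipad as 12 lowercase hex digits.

Key hex bytes 6c 5c bc 94 ae 70 ea 00 60 da is 10 bytes > B = 6, so hash it first: H(key) = 96, then zero-pad to 6 bytes: K' = 96 00 00 00 00 00.
XOR each byte with 0x36: 96⊕36=a0, 00⊕36=36, 00⊕36=36, 00⊕36=36, 00⊕36=36, 00⊕36=36.

a03636363636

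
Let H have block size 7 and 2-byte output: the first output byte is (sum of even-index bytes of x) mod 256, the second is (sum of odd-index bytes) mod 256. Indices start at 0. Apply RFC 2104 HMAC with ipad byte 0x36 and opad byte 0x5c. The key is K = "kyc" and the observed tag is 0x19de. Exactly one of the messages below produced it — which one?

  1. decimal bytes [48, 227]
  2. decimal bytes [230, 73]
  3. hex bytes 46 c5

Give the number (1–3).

1

Key "kyc" = 6b 79 63 is 3 bytes ≤ B = 7; zero-pad to 7 bytes: K' = 6b 79 63 00 00 00 00.
K' ⊕ ipad = 5d 4f 55 36 36 36 36; K' ⊕ opad = 37 25 3f 5c 5c 5c 5c.
m1: inner = H(5d 4f 55 36 36 36 36 30 e3) = 01 eb; tag = H(37 25 3f 5c 5c 5c 5c 01 eb) = 19de ← matches
m2: inner = H(5d 4f 55 36 36 36 36 e6 49) = 67 a1; tag = H(37 25 3f 5c 5c 5c 5c 67 a1) = cf44
m3: inner = H(5d 4f 55 36 36 36 36 46 c5) = e3 01; tag = H(37 25 3f 5c 5c 5c 5c e3 01) = 2fc0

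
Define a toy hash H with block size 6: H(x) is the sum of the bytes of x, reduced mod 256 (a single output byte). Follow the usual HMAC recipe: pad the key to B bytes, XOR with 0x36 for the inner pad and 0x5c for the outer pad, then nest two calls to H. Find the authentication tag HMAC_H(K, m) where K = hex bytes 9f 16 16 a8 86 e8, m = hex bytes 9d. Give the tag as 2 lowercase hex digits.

Key hex bytes 9f 16 16 a8 86 e8 is exactly B = 6 bytes: K' = 9f 16 16 a8 86 e8.
K' ⊕ ipad = a9 20 20 9e b0 de.  K' ⊕ opad = c3 4a 4a f4 da b4.
Inner input = (K'⊕ipad) ∥ m = a9 20 20 9e b0 de ∥ 9d.
Inner hash: sum = 169+32+32+158+176+222+157 = 946; mod 256 = 178 → b2.
Outer input = (K'⊕opad) ∥ inner = c3 4a 4a f4 da b4 ∥ b2.
Outer hash (tag): sum = 195+74+74+244+218+180+178 = 1163; mod 256 = 139 → 8b.

8b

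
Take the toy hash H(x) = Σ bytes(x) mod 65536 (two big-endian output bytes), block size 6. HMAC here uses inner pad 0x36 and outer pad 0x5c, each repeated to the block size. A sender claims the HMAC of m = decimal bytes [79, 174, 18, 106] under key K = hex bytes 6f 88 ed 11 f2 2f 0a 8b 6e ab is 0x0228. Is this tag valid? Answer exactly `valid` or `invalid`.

Key hex bytes 6f 88 ed 11 f2 2f 0a 8b 6e ab is 10 bytes > B = 6, so hash it first: H(key) = 04 c4, then zero-pad to 6 bytes: K' = 04 c4 00 00 00 00.
K' ⊕ ipad = 32 f2 36 36 36 36; K' ⊕ opad = 58 98 5c 5c 5c 5c.
Inner hash: sum = 50+242+54+54+54+54+79+174+18+106 = 885 → 03 75.
Outer hash (recomputed tag): sum = 88+152+92+92+92+92+3+117 = 728 → 02 d8.
Recomputed tag = 02d8; claimed = 0228 → mismatch.

invalid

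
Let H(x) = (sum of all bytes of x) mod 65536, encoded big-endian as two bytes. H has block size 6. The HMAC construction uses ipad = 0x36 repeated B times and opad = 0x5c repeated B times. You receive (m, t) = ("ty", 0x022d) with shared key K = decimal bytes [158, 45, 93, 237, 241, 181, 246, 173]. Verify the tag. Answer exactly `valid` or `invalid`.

valid

Key decimal bytes [158, 45, 93, 237, 241, 181, 246, 173] = 9e 2d 5d ed f1 b5 f6 ad is 8 bytes > B = 6, so hash it first: H(key) = 05 5e, then zero-pad to 6 bytes: K' = 05 5e 00 00 00 00.
K' ⊕ ipad = 33 68 36 36 36 36; K' ⊕ opad = 59 02 5c 5c 5c 5c.
Inner hash: sum = 51+104+54+54+54+54+116+121 = 608 → 02 60.
Outer hash (recomputed tag): sum = 89+2+92+92+92+92+2+96 = 557 → 02 2d.
Recomputed tag = 022d; claimed = 022d → match.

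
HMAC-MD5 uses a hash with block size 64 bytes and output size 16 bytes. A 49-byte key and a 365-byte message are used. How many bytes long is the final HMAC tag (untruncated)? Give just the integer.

16

The tag is one MD5 digest: 16 bytes.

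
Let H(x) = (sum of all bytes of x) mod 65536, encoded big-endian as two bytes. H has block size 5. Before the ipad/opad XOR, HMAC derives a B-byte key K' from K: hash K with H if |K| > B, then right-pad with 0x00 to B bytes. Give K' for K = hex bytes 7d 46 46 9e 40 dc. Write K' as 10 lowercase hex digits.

02c3000000

|K| = 6 > B = 5, so first hash the key.
H(K): sum = 125+70+70+158+64+220 = 707 → 02 c3.
Zero-pad H(K) = 02 c3 to 5 bytes: K' = 02 c3 00 00 00.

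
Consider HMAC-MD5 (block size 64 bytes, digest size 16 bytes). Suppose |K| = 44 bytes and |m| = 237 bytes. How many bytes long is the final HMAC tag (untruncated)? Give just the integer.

The tag is one MD5 digest: 16 bytes.

16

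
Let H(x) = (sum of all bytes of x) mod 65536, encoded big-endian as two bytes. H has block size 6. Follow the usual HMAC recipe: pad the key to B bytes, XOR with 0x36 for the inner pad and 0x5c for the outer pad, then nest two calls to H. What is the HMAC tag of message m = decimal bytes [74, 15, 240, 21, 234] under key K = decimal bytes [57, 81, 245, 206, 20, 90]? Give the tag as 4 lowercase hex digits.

0207

Key decimal bytes [57, 81, 245, 206, 20, 90] = 39 51 f5 ce 14 5a is exactly B = 6 bytes: K' = 39 51 f5 ce 14 5a.
K' ⊕ ipad = 0f 67 c3 f8 22 6c.  K' ⊕ opad = 65 0d a9 92 48 06.
Inner input = (K'⊕ipad) ∥ m = 0f 67 c3 f8 22 6c ∥ 4a 0f f0 15 ea.
Inner hash: sum = 15+103+195+248+34+108+74+15+240+21+234 = 1287 → 05 07.
Outer input = (K'⊕opad) ∥ inner = 65 0d a9 92 48 06 ∥ 05 07.
Outer hash (tag): sum = 101+13+169+146+72+6+5+7 = 519 → 02 07.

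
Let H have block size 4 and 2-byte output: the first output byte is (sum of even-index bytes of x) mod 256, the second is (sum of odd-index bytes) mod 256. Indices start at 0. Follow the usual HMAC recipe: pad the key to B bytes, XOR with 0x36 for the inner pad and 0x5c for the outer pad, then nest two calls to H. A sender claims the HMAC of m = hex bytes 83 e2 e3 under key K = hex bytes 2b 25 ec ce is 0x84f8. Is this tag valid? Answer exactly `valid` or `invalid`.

valid

Key hex bytes 2b 25 ec ce is exactly B = 4 bytes: K' = 2b 25 ec ce.
K' ⊕ ipad = 1d 13 da f8; K' ⊕ opad = 77 79 b0 92.
Inner hash: even-index sum = 605 mod 256 = 93; odd-index sum = 493 mod 256 = 237 → 5d ed.
Outer hash (recomputed tag): even-index sum = 388 mod 256 = 132; odd-index sum = 504 mod 256 = 248 → 84 f8.
Recomputed tag = 84f8; claimed = 84f8 → match.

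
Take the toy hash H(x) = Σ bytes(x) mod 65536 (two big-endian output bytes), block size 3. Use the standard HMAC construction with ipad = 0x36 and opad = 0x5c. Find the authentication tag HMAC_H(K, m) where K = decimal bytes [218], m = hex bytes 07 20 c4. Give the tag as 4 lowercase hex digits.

0183

Key decimal bytes [218] = da is 1 byte ≤ B = 3; zero-pad to 3 bytes: K' = da 00 00.
K' ⊕ ipad = ec 36 36.  K' ⊕ opad = 86 5c 5c.
Inner input = (K'⊕ipad) ∥ m = ec 36 36 ∥ 07 20 c4.
Inner hash: sum = 236+54+54+7+32+196 = 579 → 02 43.
Outer input = (K'⊕opad) ∥ inner = 86 5c 5c ∥ 02 43.
Outer hash (tag): sum = 134+92+92+2+67 = 387 → 01 83.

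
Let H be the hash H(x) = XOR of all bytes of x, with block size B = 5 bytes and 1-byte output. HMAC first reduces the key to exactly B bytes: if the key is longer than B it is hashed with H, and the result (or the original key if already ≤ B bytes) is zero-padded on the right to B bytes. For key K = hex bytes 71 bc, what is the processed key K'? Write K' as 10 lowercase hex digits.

71bc000000

Key hex bytes 71 bc is 2 bytes ≤ B = 5; zero-pad to 5 bytes: K' = 71 bc 00 00 00.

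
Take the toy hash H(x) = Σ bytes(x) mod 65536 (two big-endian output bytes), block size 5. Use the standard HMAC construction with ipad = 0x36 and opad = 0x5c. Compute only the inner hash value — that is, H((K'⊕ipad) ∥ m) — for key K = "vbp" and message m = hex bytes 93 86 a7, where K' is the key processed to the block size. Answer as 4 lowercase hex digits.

Key "vbp" = 76 62 70 is 3 bytes ≤ B = 5; zero-pad to 5 bytes: K' = 76 62 70 00 00.
K' ⊕ ipad = 40 54 46 36 36.
Inner input = 40 54 46 36 36 ∥ 93 86 a7.
Inner hash: sum = 64+84+70+54+54+147+134+167 = 774 → 03 06.

0306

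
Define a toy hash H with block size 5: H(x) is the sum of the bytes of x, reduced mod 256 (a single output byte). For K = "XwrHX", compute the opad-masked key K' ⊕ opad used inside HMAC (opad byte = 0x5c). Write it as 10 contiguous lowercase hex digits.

Key "XwrHX" = 58 77 72 48 58 is exactly B = 5 bytes: K' = 58 77 72 48 58.
XOR each byte with 0x5c: 58⊕5c=04, 77⊕5c=2b, 72⊕5c=2e, 48⊕5c=14, 58⊕5c=04.

042b2e1404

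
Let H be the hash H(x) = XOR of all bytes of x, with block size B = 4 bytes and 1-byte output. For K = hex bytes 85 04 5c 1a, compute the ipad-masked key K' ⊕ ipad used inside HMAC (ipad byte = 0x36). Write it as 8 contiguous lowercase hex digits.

Key hex bytes 85 04 5c 1a is exactly B = 4 bytes: K' = 85 04 5c 1a.
XOR each byte with 0x36: 85⊕36=b3, 04⊕36=32, 5c⊕36=6a, 1a⊕36=2c.

b3326a2c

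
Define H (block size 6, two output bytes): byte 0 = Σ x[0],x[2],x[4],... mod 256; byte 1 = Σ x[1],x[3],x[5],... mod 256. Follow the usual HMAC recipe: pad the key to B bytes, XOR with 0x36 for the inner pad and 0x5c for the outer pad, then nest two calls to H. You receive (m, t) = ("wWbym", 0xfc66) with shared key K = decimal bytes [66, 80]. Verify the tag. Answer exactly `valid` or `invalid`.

Key decimal bytes [66, 80] = 42 50 is 2 bytes ≤ B = 6; zero-pad to 6 bytes: K' = 42 50 00 00 00 00.
K' ⊕ ipad = 74 66 36 36 36 36; K' ⊕ opad = 1e 0c 5c 5c 5c 5c.
Inner hash: even-index sum = 550 mod 256 = 38; odd-index sum = 418 mod 256 = 162 → 26 a2.
Outer hash (recomputed tag): even-index sum = 252 mod 256 = 252; odd-index sum = 358 mod 256 = 102 → fc 66.
Recomputed tag = fc66; claimed = fc66 → match.

valid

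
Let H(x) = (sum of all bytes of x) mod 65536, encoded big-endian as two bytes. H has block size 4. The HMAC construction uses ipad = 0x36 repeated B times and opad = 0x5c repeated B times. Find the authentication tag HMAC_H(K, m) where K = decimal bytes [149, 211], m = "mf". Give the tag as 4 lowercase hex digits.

02d9

Key decimal bytes [149, 211] = 95 d3 is 2 bytes ≤ B = 4; zero-pad to 4 bytes: K' = 95 d3 00 00.
K' ⊕ ipad = a3 e5 36 36.  K' ⊕ opad = c9 8f 5c 5c.
Inner input = (K'⊕ipad) ∥ m = a3 e5 36 36 ∥ 6d 66.
Inner hash: sum = 163+229+54+54+109+102 = 711 → 02 c7.
Outer input = (K'⊕opad) ∥ inner = c9 8f 5c 5c ∥ 02 c7.
Outer hash (tag): sum = 201+143+92+92+2+199 = 729 → 02 d9.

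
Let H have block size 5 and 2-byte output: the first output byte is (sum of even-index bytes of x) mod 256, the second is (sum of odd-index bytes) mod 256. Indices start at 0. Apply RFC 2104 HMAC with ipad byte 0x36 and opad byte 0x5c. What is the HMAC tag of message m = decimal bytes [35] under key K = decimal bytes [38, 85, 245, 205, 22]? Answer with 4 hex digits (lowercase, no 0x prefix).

ee8d

Key decimal bytes [38, 85, 245, 205, 22] = 26 55 f5 cd 16 is exactly B = 5 bytes: K' = 26 55 f5 cd 16.
K' ⊕ ipad = 10 63 c3 fb 20.  K' ⊕ opad = 7a 09 a9 91 4a.
Inner input = (K'⊕ipad) ∥ m = 10 63 c3 fb 20 ∥ 23.
Inner hash: even-index sum = 243 mod 256 = 243; odd-index sum = 385 mod 256 = 129 → f3 81.
Outer input = (K'⊕opad) ∥ inner = 7a 09 a9 91 4a ∥ f3 81.
Outer hash (tag): even-index sum = 494 mod 256 = 238; odd-index sum = 397 mod 256 = 141 → ee 8d.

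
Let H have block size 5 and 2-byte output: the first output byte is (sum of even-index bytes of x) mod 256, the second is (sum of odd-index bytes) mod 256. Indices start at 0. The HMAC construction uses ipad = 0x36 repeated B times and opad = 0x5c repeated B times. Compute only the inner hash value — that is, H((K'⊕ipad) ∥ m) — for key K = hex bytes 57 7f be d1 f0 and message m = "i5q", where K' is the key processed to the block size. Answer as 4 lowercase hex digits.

e40a

Key hex bytes 57 7f be d1 f0 is exactly B = 5 bytes: K' = 57 7f be d1 f0.
K' ⊕ ipad = 61 49 88 e7 c6.
Inner input = 61 49 88 e7 c6 ∥ 69 35 71.
Inner hash: even-index sum = 484 mod 256 = 228; odd-index sum = 522 mod 256 = 10 → e4 0a.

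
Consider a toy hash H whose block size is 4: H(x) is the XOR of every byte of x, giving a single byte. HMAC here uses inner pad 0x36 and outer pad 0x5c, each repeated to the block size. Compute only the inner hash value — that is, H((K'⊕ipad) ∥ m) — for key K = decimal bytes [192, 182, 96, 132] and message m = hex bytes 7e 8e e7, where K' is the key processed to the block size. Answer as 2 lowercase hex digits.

Key decimal bytes [192, 182, 96, 132] = c0 b6 60 84 is exactly B = 4 bytes: K' = c0 b6 60 84.
K' ⊕ ipad = f6 80 56 b2.
Inner input = f6 80 56 b2 ∥ 7e 8e e7.
Inner hash: XOR f6⊕80⊕56⊕b2⊕7e⊕8e⊕e7 = 85.

85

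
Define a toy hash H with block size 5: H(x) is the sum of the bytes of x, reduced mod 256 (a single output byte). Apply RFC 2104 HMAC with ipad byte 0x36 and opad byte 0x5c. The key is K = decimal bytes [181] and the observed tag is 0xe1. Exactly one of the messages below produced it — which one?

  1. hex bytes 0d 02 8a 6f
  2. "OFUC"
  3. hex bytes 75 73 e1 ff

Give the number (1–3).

2

Key decimal bytes [181] = b5 is 1 byte ≤ B = 5; zero-pad to 5 bytes: K' = b5 00 00 00 00.
K' ⊕ ipad = 83 36 36 36 36; K' ⊕ opad = e9 5c 5c 5c 5c.
m1: inner = H(83 36 36 36 36 0d 02 8a 6f) = 63; tag = H(e9 5c 5c 5c 5c 63) = bc
m2: inner = H(83 36 36 36 36 4f 46 55 43) = 88; tag = H(e9 5c 5c 5c 5c 88) = e1 ← matches
m3: inner = H(83 36 36 36 36 75 73 e1 ff) = 23; tag = H(e9 5c 5c 5c 5c 23) = 7c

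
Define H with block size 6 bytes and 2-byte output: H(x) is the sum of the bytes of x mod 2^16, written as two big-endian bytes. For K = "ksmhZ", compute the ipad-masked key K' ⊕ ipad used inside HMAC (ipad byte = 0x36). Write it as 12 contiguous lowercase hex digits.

5d455b5e6c36

Key "ksmhZ" = 6b 73 6d 68 5a is 5 bytes ≤ B = 6; zero-pad to 6 bytes: K' = 6b 73 6d 68 5a 00.
XOR each byte with 0x36: 6b⊕36=5d, 73⊕36=45, 6d⊕36=5b, 68⊕36=5e, 5a⊕36=6c, 00⊕36=36.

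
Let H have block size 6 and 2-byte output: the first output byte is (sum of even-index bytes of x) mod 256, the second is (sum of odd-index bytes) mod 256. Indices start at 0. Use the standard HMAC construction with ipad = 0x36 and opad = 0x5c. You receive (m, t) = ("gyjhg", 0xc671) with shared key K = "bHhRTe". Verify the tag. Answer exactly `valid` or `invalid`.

valid

Key "bHhRTe" = 62 48 68 52 54 65 is exactly B = 6 bytes: K' = 62 48 68 52 54 65.
K' ⊕ ipad = 54 7e 5e 64 62 53; K' ⊕ opad = 3e 14 34 0e 08 39.
Inner hash: even-index sum = 588 mod 256 = 76; odd-index sum = 534 mod 256 = 22 → 4c 16.
Outer hash (recomputed tag): even-index sum = 198 mod 256 = 198; odd-index sum = 113 mod 256 = 113 → c6 71.
Recomputed tag = c671; claimed = c671 → match.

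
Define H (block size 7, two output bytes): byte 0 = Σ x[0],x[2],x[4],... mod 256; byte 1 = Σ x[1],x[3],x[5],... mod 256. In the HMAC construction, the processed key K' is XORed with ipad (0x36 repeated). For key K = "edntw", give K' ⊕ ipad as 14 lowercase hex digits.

53525842413636

Key "edntw" = 65 64 6e 74 77 is 5 bytes ≤ B = 7; zero-pad to 7 bytes: K' = 65 64 6e 74 77 00 00.
XOR each byte with 0x36: 65⊕36=53, 64⊕36=52, 6e⊕36=58, 74⊕36=42, 77⊕36=41, 00⊕36=36, 00⊕36=36.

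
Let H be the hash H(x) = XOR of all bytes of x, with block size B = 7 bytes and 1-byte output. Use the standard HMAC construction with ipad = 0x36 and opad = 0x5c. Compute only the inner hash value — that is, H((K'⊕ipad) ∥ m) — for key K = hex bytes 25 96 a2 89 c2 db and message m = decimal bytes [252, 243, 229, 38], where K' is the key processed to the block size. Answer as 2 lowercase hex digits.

Key hex bytes 25 96 a2 89 c2 db is 6 bytes ≤ B = 7; zero-pad to 7 bytes: K' = 25 96 a2 89 c2 db 00.
K' ⊕ ipad = 13 a0 94 bf f4 ed 36.
Inner input = 13 a0 94 bf f4 ed 36 ∥ fc f3 e5 26.
Inner hash: XOR 13⊕a0⊕94⊕bf⊕f4⊕ed⊕36⊕fc⊕f3⊕e5⊕26 = 7b.

7b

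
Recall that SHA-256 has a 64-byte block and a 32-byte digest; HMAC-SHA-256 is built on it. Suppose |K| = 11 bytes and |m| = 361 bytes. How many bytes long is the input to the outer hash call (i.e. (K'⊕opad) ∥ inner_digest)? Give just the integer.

Key is 11 ≤ 64 bytes, zero-padded: |K'| = 64.
Outer input = (K'⊕opad) ∥ H(inner) → 64 + 32 = 96 bytes.

96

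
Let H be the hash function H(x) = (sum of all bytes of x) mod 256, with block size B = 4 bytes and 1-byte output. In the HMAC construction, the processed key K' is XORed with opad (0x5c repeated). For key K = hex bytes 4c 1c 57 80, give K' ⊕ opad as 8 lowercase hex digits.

Key hex bytes 4c 1c 57 80 is exactly B = 4 bytes: K' = 4c 1c 57 80.
XOR each byte with 0x5c: 4c⊕5c=10, 1c⊕5c=40, 57⊕5c=0b, 80⊕5c=dc.

10400bdc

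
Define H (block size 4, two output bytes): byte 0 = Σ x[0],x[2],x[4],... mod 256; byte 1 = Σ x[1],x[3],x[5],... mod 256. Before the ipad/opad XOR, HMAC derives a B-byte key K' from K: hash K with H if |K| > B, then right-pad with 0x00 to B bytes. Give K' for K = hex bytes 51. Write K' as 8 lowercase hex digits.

51000000

Key hex bytes 51 is 1 byte ≤ B = 4; zero-pad to 4 bytes: K' = 51 00 00 00.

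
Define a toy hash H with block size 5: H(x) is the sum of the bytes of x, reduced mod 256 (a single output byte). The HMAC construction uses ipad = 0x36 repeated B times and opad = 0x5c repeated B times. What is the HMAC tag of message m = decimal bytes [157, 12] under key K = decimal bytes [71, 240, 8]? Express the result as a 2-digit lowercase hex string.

Key decimal bytes [71, 240, 8] = 47 f0 08 is 3 bytes ≤ B = 5; zero-pad to 5 bytes: K' = 47 f0 08 00 00.
K' ⊕ ipad = 71 c6 3e 36 36.  K' ⊕ opad = 1b ac 54 5c 5c.
Inner input = (K'⊕ipad) ∥ m = 71 c6 3e 36 36 ∥ 9d 0c.
Inner hash: sum = 113+198+62+54+54+157+12 = 650; mod 256 = 138 → 8a.
Outer input = (K'⊕opad) ∥ inner = 1b ac 54 5c 5c ∥ 8a.
Outer hash (tag): sum = 27+172+84+92+92+138 = 605; mod 256 = 93 → 5d.

5d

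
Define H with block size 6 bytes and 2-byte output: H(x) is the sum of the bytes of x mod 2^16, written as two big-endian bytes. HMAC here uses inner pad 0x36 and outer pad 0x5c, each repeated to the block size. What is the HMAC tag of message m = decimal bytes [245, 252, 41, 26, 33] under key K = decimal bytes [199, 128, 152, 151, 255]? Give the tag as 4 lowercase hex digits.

0455

Key decimal bytes [199, 128, 152, 151, 255] = c7 80 98 97 ff is 5 bytes ≤ B = 6; zero-pad to 6 bytes: K' = c7 80 98 97 ff 00.
K' ⊕ ipad = f1 b6 ae a1 c9 36.  K' ⊕ opad = 9b dc c4 cb a3 5c.
Inner input = (K'⊕ipad) ∥ m = f1 b6 ae a1 c9 36 ∥ f5 fc 29 1a 21.
Inner hash: sum = 241+182+174+161+201+54+245+252+41+26+33 = 1610 → 06 4a.
Outer input = (K'⊕opad) ∥ inner = 9b dc c4 cb a3 5c ∥ 06 4a.
Outer hash (tag): sum = 155+220+196+203+163+92+6+74 = 1109 → 04 55.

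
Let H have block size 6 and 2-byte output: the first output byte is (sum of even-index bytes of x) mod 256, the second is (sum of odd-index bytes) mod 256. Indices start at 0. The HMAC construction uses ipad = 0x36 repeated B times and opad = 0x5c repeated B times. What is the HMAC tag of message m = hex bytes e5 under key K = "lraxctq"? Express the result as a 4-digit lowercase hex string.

Key "lraxctq" = 6c 72 61 78 63 74 71 is 7 bytes > B = 6, so hash it first: H(key) = a1 5e, then zero-pad to 6 bytes: K' = a1 5e 00 00 00 00.
K' ⊕ ipad = 97 68 36 36 36 36.  K' ⊕ opad = fd 02 5c 5c 5c 5c.
Inner input = (K'⊕ipad) ∥ m = 97 68 36 36 36 36 ∥ e5.
Inner hash: even-index sum = 488 mod 256 = 232; odd-index sum = 212 mod 256 = 212 → e8 d4.
Outer input = (K'⊕opad) ∥ inner = fd 02 5c 5c 5c 5c ∥ e8 d4.
Outer hash (tag): even-index sum = 669 mod 256 = 157; odd-index sum = 398 mod 256 = 142 → 9d 8e.

9d8e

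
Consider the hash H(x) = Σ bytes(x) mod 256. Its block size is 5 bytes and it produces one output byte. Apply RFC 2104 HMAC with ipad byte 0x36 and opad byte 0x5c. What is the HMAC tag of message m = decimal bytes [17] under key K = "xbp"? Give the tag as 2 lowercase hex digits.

Key "xbp" = 78 62 70 is 3 bytes ≤ B = 5; zero-pad to 5 bytes: K' = 78 62 70 00 00.
K' ⊕ ipad = 4e 54 46 36 36.  K' ⊕ opad = 24 3e 2c 5c 5c.
Inner input = (K'⊕ipad) ∥ m = 4e 54 46 36 36 ∥ 11.
Inner hash: sum = 78+84+70+54+54+17 = 357; mod 256 = 101 → 65.
Outer input = (K'⊕opad) ∥ inner = 24 3e 2c 5c 5c ∥ 65.
Outer hash (tag): sum = 36+62+44+92+92+101 = 427; mod 256 = 171 → ab.

ab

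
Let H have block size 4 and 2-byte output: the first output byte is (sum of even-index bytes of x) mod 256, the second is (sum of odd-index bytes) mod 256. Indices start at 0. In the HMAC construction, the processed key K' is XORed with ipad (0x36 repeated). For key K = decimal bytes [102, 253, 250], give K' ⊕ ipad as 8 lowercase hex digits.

Key decimal bytes [102, 253, 250] = 66 fd fa is 3 bytes ≤ B = 4; zero-pad to 4 bytes: K' = 66 fd fa 00.
XOR each byte with 0x36: 66⊕36=50, fd⊕36=cb, fa⊕36=cc, 00⊕36=36.

50cbcc36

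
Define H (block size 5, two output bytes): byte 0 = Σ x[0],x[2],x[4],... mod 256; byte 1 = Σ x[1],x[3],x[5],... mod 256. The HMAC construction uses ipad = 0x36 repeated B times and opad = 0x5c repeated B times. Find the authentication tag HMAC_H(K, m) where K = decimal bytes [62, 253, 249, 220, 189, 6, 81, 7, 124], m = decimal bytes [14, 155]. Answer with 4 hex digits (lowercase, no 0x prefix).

Key decimal bytes [62, 253, 249, 220, 189, 6, 81, 7, 124] = 3e fd f9 dc bd 06 51 07 7c is 9 bytes > B = 5, so hash it first: H(key) = c1 e6, then zero-pad to 5 bytes: K' = c1 e6 00 00 00.
K' ⊕ ipad = f7 d0 36 36 36.  K' ⊕ opad = 9d ba 5c 5c 5c.
Inner input = (K'⊕ipad) ∥ m = f7 d0 36 36 36 ∥ 0e 9b.
Inner hash: even-index sum = 510 mod 256 = 254; odd-index sum = 276 mod 256 = 20 → fe 14.
Outer input = (K'⊕opad) ∥ inner = 9d ba 5c 5c 5c ∥ fe 14.
Outer hash (tag): even-index sum = 361 mod 256 = 105; odd-index sum = 532 mod 256 = 20 → 69 14.

6914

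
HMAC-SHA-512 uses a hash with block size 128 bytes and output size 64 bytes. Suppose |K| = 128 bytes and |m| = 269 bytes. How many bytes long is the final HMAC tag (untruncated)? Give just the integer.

The tag is one SHA-512 digest: 64 bytes.

64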